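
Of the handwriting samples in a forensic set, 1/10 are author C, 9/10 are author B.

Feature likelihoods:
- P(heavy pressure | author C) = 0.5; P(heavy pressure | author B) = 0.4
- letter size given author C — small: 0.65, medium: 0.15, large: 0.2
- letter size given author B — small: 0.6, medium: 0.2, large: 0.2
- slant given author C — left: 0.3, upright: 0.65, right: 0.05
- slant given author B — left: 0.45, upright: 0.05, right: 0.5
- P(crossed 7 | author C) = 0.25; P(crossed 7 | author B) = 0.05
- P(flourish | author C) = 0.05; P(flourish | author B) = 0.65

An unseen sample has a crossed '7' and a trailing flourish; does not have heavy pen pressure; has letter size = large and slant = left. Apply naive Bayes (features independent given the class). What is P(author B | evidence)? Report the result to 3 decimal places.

0.977

author C: 0.1 × (1−0.5) × 0.2 × 0.3 × 0.25 × 0.05 = 0.0000375
author B: 0.9 × (1−0.4) × 0.2 × 0.45 × 0.05 × 0.65 = 0.0015795
P(author B | x) = 0.0015795 / 0.001617 ≈ 0.977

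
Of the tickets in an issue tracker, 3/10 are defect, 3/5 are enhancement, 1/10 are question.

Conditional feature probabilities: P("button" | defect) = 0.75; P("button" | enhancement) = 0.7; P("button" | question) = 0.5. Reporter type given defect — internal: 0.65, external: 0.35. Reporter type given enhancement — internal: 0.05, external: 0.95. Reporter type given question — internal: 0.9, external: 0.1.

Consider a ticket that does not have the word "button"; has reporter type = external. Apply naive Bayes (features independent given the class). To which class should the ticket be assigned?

enhancement

defect: 0.3 × (1−0.75) × 0.35 = 0.02625
enhancement: 0.6 × (1−0.7) × 0.95 = 0.171
question: 0.1 × (1−0.5) × 0.1 = 0.005
Highest score → enhancement.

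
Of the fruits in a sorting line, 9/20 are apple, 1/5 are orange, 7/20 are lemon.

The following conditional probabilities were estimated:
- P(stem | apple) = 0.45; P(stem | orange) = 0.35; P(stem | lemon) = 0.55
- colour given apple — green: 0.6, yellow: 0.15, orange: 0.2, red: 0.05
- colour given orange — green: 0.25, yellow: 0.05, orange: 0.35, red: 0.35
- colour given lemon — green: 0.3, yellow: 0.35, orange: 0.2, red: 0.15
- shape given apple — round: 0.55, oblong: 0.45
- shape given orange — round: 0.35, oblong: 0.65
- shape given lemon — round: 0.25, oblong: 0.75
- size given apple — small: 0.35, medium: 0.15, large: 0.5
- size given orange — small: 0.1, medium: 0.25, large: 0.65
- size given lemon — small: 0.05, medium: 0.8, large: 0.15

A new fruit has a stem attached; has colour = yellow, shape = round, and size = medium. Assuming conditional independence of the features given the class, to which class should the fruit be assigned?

apple: 0.45 × 0.45 × 0.15 × 0.55 × 0.15 = 0.0025059375
orange: 0.2 × 0.35 × 0.05 × 0.35 × 0.25 = 0.00030625
lemon: 0.35 × 0.55 × 0.35 × 0.25 × 0.8 = 0.013475
Highest score → lemon.

lemon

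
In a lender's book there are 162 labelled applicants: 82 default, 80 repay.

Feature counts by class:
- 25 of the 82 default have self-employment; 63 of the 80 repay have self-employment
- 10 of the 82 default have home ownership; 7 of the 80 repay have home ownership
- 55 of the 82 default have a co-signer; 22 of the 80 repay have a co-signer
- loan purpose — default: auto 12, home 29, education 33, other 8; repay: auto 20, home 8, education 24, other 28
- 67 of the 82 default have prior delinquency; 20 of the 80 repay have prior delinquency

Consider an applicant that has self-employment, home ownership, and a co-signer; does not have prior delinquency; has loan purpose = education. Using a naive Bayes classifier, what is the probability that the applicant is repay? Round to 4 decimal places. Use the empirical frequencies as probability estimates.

0.6938

default: (82/162) × (25/82) × (10/82) × (55/82) × (33/82) × (15/82) ≈ 0.00092926
repay: (80/162) × (63/80) × (7/80) × (22/80) × (24/80) × (60/80) = 0.00210546875
P(repay | x) = 0.00210546875 / 0.00303472875 ≈ 0.6938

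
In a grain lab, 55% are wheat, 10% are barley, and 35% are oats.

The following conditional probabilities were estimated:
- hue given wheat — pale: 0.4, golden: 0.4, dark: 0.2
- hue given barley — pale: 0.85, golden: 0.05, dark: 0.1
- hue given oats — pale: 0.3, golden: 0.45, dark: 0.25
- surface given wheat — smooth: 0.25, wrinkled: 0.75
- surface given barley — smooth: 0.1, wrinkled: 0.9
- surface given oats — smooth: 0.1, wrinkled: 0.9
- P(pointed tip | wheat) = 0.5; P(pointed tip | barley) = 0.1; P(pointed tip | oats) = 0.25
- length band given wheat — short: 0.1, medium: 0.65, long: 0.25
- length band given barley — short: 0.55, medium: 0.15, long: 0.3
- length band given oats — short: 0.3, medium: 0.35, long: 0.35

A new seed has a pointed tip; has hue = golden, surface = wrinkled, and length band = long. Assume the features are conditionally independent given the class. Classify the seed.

wheat: 0.55 × 0.4 × 0.75 × 0.5 × 0.25 = 0.020625
barley: 0.1 × 0.05 × 0.9 × 0.1 × 0.3 = 0.000135
oats: 0.35 × 0.45 × 0.9 × 0.25 × 0.35 = 0.012403125
Highest score → wheat.

wheat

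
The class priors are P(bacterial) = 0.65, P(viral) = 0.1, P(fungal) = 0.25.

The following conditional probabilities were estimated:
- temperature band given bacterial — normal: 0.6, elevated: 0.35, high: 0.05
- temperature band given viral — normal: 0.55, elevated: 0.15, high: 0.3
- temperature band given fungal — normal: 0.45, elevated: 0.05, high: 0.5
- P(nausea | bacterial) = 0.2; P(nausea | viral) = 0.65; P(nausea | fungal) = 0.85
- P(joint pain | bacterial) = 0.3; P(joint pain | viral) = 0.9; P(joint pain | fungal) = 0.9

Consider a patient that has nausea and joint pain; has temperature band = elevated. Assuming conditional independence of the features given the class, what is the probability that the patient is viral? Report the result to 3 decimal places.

0.274

bacterial: 0.65 × 0.35 × 0.2 × 0.3 = 0.01365
viral: 0.1 × 0.15 × 0.65 × 0.9 = 0.008775
fungal: 0.25 × 0.05 × 0.85 × 0.9 = 0.0095625
P(viral | x) = 0.008775 / 0.0319875 ≈ 0.274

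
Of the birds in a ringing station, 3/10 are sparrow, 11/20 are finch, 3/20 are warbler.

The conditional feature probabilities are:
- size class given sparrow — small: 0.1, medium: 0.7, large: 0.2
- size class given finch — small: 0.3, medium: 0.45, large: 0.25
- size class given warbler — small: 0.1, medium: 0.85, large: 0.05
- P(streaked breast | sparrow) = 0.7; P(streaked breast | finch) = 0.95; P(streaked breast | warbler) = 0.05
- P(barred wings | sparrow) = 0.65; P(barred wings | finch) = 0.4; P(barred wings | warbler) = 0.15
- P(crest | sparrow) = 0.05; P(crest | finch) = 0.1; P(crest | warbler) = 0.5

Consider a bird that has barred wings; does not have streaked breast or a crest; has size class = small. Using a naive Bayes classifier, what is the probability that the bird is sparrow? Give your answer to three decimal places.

sparrow: 0.3 × 0.1 × (1−0.7) × 0.65 × (1−0.05) = 0.0055575
finch: 0.55 × 0.3 × (1−0.95) × 0.4 × (1−0.1) = 0.00297
warbler: 0.15 × 0.1 × (1−0.05) × 0.15 × (1−0.5) = 0.00106875
P(sparrow | x) = 0.0055575 / 0.00959625 ≈ 0.579

0.579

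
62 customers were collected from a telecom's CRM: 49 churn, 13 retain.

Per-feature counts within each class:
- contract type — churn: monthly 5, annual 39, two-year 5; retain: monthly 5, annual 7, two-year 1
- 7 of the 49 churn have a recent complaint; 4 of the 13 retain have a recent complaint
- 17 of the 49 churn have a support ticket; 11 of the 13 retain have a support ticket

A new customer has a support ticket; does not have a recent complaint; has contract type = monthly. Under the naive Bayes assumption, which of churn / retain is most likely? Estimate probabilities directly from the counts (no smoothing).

churn: (49/62) × (5/49) × (42/49) × (17/49) ≈ 0.0239819
retain: (13/62) × (5/13) × (9/13) × (11/13) ≈ 0.0472418
Highest score → retain.

retain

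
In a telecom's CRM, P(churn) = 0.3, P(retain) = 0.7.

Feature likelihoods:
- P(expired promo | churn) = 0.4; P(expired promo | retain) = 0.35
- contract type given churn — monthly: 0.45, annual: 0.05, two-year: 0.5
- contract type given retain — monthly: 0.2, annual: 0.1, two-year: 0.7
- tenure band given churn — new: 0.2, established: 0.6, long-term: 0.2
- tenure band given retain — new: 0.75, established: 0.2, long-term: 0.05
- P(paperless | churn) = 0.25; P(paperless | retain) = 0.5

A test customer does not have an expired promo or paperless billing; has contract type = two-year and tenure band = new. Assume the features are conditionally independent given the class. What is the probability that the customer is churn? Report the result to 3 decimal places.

churn: 0.3 × (1−0.4) × 0.5 × 0.2 × (1−0.25) = 0.0135
retain: 0.7 × (1−0.35) × 0.7 × 0.75 × (1−0.5) = 0.1194375
P(churn | x) = 0.0135 / 0.1329375 ≈ 0.102

0.102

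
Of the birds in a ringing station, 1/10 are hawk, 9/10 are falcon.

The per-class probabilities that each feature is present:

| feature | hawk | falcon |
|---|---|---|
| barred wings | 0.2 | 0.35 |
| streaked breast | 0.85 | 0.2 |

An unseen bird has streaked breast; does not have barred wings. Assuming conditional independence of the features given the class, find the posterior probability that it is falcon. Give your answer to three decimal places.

hawk: 0.1 × (1−0.2) × 0.85 = 0.068
falcon: 0.9 × (1−0.35) × 0.2 = 0.117
P(falcon | x) = 0.117 / 0.185 ≈ 0.632

0.632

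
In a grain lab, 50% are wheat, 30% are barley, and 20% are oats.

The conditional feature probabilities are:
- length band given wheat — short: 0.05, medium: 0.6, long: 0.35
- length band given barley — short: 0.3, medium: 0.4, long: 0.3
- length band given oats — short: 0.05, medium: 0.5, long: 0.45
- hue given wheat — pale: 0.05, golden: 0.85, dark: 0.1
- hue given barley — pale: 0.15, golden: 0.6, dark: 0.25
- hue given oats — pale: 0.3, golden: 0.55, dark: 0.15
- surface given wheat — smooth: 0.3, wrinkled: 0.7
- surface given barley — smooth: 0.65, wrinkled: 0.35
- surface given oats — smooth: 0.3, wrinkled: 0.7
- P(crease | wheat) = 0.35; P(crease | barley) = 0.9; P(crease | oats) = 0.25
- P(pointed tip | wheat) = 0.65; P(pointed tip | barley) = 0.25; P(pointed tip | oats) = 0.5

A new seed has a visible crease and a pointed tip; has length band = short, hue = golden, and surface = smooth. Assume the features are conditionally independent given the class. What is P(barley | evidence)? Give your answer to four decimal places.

0.8266

wheat: 0.5 × 0.05 × 0.85 × 0.3 × 0.35 × 0.65 = 0.0014503125
barley: 0.3 × 0.3 × 0.6 × 0.65 × 0.9 × 0.25 = 0.0078975
oats: 0.2 × 0.05 × 0.55 × 0.3 × 0.25 × 0.5 = 0.00020625
P(barley | x) = 0.0078975 / 0.0095540625 ≈ 0.8266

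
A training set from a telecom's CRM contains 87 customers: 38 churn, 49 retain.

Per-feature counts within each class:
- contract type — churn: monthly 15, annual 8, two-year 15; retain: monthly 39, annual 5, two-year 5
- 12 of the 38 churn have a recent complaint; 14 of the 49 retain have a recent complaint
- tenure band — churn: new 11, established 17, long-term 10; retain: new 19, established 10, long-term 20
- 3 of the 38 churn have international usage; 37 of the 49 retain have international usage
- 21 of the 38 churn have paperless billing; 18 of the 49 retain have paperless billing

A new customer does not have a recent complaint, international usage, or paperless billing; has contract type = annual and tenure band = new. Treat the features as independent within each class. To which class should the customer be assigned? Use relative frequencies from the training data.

churn: (38/87) × (8/38) × (26/38) × (11/38) × (35/38) × (17/38) ≈ 0.00750446
retain: (49/87) × (5/49) × (35/49) × (19/49) × (12/49) × (31/49) ≈ 0.00246622
Highest score → churn.

churn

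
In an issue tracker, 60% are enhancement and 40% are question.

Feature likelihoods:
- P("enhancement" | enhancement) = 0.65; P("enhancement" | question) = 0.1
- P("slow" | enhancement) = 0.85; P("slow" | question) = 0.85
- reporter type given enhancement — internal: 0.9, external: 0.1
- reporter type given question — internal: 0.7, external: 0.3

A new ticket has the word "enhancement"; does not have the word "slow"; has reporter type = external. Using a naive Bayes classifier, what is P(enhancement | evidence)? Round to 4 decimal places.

enhancement: 0.6 × 0.65 × (1−0.85) × 0.1 = 0.00585
question: 0.4 × 0.1 × (1−0.85) × 0.3 = 0.0018
P(enhancement | x) = 0.00585 / 0.00765 ≈ 0.7647

0.7647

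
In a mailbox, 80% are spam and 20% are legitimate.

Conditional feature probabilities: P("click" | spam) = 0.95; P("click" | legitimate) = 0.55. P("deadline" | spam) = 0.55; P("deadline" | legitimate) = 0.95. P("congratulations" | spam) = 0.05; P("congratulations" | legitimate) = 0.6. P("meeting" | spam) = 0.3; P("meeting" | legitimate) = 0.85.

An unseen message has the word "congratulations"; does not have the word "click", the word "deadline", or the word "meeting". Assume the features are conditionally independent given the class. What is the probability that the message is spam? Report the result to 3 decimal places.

spam: 0.8 × (1−0.95) × (1−0.55) × 0.05 × (1−0.3) = 0.00063
legitimate: 0.2 × (1−0.55) × (1−0.95) × 0.6 × (1−0.85) = 0.000405
P(spam | x) = 0.00063 / 0.001035 ≈ 0.609

0.609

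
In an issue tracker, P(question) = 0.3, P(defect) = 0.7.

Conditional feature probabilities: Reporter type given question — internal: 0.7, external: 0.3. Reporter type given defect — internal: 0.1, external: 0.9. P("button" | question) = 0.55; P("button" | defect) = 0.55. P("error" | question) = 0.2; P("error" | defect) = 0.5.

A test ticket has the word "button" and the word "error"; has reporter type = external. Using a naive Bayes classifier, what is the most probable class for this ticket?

question: 0.3 × 0.3 × 0.55 × 0.2 = 0.0099
defect: 0.7 × 0.9 × 0.55 × 0.5 = 0.17325
Highest score → defect.

defect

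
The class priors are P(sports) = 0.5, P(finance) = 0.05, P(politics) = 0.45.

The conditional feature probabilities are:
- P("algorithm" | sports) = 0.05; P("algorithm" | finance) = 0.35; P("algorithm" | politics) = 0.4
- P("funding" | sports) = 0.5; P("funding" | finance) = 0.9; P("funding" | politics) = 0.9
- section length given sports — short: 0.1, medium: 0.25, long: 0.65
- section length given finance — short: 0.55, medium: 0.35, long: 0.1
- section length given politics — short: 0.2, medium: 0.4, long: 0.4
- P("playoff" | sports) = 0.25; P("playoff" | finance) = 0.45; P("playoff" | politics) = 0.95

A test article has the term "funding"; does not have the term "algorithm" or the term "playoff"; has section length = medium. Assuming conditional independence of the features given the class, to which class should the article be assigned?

sports: 0.5 × (1−0.05) × 0.5 × 0.25 × (1−0.25) = 0.04453125
finance: 0.05 × (1−0.35) × 0.9 × 0.35 × (1−0.45) = 0.005630625
politics: 0.45 × (1−0.4) × 0.9 × 0.4 × (1−0.95) = 0.00486
Highest score → sports.

sports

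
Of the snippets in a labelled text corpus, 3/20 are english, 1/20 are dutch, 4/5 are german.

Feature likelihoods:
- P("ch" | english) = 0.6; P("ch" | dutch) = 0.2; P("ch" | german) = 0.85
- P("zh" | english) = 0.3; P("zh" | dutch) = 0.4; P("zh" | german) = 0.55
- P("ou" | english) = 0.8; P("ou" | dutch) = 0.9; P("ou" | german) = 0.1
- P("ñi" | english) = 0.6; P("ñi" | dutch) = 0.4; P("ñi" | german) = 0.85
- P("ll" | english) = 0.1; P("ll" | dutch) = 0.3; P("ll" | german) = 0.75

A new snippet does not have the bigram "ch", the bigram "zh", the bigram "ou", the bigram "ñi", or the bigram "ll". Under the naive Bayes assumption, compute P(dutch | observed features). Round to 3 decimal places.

english: 0.15 × (1−0.6) × (1−0.3) × (1−0.8) × (1−0.6) × (1−0.1) = 0.003024
dutch: 0.05 × (1−0.2) × (1−0.4) × (1−0.9) × (1−0.4) × (1−0.3) = 0.001008
german: 0.8 × (1−0.85) × (1−0.55) × (1−0.1) × (1−0.85) × (1−0.75) = 0.0018225
P(dutch | x) = 0.001008 / 0.0058545 ≈ 0.172

0.172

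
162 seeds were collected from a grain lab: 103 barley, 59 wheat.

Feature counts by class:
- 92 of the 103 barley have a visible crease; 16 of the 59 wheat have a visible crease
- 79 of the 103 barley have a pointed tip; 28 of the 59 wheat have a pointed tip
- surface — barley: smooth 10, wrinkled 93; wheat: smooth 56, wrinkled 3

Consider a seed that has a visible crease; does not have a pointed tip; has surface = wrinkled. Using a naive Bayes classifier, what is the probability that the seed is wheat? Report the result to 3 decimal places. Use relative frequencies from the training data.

barley: (103/162) × (92/103) × (24/103) × (93/103) ≈ 0.119479
wheat: (59/162) × (16/59) × (31/59) × (3/59) ≈ 0.00263866
P(wheat | x) = 0.00263866 / 0.12211766 ≈ 0.022

0.022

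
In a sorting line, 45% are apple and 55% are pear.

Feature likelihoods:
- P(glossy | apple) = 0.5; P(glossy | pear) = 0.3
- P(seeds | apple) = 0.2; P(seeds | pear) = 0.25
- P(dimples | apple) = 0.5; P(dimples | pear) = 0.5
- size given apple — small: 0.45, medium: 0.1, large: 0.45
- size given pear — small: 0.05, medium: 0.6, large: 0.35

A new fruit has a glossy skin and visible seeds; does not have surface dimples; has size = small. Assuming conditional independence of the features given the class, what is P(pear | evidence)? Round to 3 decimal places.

0.092

apple: 0.45 × 0.5 × 0.2 × (1−0.5) × 0.45 = 0.010125
pear: 0.55 × 0.3 × 0.25 × (1−0.5) × 0.05 = 0.00103125
P(pear | x) = 0.00103125 / 0.01115625 ≈ 0.092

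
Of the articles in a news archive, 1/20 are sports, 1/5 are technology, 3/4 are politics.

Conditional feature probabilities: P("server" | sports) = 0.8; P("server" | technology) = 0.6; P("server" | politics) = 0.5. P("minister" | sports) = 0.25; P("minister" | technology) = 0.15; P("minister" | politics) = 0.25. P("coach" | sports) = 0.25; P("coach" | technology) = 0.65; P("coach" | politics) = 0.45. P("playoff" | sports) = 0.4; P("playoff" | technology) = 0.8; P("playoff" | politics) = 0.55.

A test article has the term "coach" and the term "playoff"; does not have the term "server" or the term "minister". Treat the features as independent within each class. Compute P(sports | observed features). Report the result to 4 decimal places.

sports: 0.05 × (1−0.8) × (1−0.25) × 0.25 × 0.4 = 0.00075
technology: 0.2 × (1−0.6) × (1−0.15) × 0.65 × 0.8 = 0.03536
politics: 0.75 × (1−0.5) × (1−0.25) × 0.45 × 0.55 = 0.069609375
P(sports | x) = 0.00075 / 0.105719375 ≈ 0.0071

0.0071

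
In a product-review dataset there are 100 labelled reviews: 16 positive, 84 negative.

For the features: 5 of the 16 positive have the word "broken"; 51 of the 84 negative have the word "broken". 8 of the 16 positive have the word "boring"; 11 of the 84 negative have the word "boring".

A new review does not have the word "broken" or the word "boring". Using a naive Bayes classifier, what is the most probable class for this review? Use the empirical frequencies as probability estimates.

negative

positive: (16/100) × (11/16) × (8/16) = 0.055
negative: (84/100) × (33/84) × (73/84) ≈ 0.286786
Highest score → negative.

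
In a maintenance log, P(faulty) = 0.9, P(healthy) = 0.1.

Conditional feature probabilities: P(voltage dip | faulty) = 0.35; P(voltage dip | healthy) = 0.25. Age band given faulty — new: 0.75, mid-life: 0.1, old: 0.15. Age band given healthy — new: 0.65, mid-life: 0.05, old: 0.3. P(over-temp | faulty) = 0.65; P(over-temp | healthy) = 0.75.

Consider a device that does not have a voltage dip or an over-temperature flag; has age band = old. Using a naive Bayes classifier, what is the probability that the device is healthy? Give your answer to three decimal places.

0.155

faulty: 0.9 × (1−0.35) × 0.15 × (1−0.65) = 0.0307125
healthy: 0.1 × (1−0.25) × 0.3 × (1−0.75) = 0.005625
P(healthy | x) = 0.005625 / 0.0363375 ≈ 0.155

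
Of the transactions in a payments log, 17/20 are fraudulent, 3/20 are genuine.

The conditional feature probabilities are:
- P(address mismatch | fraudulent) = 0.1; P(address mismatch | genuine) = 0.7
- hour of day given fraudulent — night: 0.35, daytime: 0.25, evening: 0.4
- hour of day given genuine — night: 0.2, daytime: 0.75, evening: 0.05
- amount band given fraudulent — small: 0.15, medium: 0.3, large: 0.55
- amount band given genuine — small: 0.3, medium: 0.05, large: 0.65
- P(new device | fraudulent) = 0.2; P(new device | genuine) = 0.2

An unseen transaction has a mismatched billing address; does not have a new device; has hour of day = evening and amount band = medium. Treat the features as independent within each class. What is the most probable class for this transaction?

fraudulent: 0.85 × 0.1 × 0.4 × 0.3 × (1−0.2) = 0.00816
genuine: 0.15 × 0.7 × 0.05 × 0.05 × (1−0.2) = 0.00021
Highest score → fraudulent.

fraudulent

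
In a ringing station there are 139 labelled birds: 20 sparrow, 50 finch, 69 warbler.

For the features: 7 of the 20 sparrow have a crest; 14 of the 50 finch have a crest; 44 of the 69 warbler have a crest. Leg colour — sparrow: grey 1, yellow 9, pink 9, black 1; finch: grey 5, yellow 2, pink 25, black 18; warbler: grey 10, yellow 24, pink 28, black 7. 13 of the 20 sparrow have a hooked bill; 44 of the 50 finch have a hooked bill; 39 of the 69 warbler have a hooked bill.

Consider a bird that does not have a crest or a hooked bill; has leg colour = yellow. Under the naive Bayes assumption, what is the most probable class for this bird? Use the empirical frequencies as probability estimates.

warbler

sparrow: (20/139) × (13/20) × (9/20) × (7/20) ≈ 0.0147302
finch: (50/139) × (36/50) × (2/50) × (6/50) ≈ 0.00124317
warbler: (69/139) × (25/69) × (24/69) × (30/69) ≈ 0.0271994
Highest score → warbler.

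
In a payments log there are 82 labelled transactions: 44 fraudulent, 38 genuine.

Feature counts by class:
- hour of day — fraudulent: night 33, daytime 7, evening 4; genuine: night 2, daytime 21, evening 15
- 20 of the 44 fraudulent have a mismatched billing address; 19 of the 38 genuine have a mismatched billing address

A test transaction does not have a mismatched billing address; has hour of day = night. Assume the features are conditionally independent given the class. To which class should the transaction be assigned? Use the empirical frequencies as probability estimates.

fraudulent: (44/82) × (33/44) × (24/44) ≈ 0.219512
genuine: (38/82) × (2/38) × (19/38) ≈ 0.0121951
Highest score → fraudulent.

fraudulent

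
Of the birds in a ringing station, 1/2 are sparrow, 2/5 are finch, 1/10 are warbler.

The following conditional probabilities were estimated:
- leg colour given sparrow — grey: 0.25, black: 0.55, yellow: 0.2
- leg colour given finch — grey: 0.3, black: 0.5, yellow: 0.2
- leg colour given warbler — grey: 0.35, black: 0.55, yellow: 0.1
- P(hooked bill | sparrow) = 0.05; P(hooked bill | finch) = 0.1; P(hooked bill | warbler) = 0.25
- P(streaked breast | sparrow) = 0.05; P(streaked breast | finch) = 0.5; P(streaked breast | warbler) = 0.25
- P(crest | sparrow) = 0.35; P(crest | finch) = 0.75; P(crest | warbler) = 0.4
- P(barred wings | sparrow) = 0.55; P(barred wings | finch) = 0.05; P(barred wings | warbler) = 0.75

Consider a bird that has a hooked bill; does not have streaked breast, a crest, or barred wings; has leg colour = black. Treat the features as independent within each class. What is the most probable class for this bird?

sparrow: 0.5 × 0.55 × 0.05 × (1−0.05) × (1−0.35) × (1−0.55) = 0.00382078125
finch: 0.4 × 0.5 × 0.1 × (1−0.5) × (1−0.75) × (1−0.05) = 0.002375
warbler: 0.1 × 0.55 × 0.25 × (1−0.25) × (1−0.4) × (1−0.75) = 0.001546875
Highest score → sparrow.

sparrow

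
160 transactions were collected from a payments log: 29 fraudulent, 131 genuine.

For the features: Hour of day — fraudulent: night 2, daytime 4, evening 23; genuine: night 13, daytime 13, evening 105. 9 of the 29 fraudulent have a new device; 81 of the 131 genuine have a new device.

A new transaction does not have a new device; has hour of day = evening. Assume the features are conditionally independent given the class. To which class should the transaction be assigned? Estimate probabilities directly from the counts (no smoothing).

genuine

fraudulent: (29/160) × (23/29) × (20/29) ≈ 0.0991379
genuine: (131/160) × (105/131) × (50/131) ≈ 0.250477
Highest score → genuine.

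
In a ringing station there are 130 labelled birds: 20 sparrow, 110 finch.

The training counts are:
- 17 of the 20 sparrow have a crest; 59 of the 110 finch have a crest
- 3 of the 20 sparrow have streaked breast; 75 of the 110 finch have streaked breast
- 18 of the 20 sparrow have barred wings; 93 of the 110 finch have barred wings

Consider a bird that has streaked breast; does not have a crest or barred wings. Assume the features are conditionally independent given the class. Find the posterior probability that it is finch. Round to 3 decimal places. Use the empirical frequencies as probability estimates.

sparrow: (20/130) × (3/20) × (3/20) × (2/20) ≈ 0.000346154
finch: (110/130) × (51/110) × (75/110) × (17/110) ≈ 0.0413382
P(finch | x) = 0.0413382 / 0.041684354 ≈ 0.992

0.992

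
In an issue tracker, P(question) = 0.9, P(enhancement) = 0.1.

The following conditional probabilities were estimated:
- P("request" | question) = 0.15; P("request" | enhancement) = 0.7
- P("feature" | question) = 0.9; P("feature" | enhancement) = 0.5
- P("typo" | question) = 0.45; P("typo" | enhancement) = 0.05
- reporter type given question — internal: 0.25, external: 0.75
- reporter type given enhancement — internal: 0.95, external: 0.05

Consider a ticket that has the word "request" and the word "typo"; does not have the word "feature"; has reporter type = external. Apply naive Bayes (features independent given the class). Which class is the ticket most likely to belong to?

question

question: 0.9 × 0.15 × (1−0.9) × 0.45 × 0.75 = 0.00455625
enhancement: 0.1 × 0.7 × (1−0.5) × 0.05 × 0.05 = 0.0000875
Highest score → question.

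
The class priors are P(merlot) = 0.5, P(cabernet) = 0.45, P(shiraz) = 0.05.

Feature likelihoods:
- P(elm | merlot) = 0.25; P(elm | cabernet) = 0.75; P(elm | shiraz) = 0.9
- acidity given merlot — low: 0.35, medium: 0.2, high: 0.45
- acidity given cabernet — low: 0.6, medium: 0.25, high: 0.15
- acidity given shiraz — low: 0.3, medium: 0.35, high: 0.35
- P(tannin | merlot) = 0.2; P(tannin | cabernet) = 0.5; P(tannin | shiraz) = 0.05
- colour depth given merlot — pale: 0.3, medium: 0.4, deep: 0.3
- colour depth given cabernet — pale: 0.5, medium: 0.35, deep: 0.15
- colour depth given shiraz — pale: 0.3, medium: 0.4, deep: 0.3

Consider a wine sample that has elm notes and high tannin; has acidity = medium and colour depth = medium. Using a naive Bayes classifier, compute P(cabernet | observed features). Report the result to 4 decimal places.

0.8645

merlot: 0.5 × 0.25 × 0.2 × 0.2 × 0.4 = 0.002
cabernet: 0.45 × 0.75 × 0.25 × 0.5 × 0.35 = 0.014765625
shiraz: 0.05 × 0.9 × 0.35 × 0.05 × 0.4 = 0.000315
P(cabernet | x) = 0.014765625 / 0.017080625 ≈ 0.8645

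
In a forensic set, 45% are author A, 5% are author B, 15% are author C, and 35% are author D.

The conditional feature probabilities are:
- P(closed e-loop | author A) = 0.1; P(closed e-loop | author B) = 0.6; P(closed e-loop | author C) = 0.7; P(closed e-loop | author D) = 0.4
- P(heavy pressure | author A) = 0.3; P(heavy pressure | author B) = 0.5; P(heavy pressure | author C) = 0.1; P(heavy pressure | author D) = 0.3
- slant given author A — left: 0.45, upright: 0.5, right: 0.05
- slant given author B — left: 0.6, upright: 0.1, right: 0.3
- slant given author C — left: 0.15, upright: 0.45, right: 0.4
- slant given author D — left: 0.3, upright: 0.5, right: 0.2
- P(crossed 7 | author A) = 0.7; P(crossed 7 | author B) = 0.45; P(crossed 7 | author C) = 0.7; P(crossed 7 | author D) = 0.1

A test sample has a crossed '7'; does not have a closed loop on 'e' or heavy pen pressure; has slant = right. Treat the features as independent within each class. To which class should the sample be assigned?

author A: 0.45 × (1−0.1) × (1−0.3) × 0.05 × 0.7 = 0.0099225
author B: 0.05 × (1−0.6) × (1−0.5) × 0.3 × 0.45 = 0.00135
author C: 0.15 × (1−0.7) × (1−0.1) × 0.4 × 0.7 = 0.01134
author D: 0.35 × (1−0.4) × (1−0.3) × 0.2 × 0.1 = 0.00294
Highest score → author C.

author C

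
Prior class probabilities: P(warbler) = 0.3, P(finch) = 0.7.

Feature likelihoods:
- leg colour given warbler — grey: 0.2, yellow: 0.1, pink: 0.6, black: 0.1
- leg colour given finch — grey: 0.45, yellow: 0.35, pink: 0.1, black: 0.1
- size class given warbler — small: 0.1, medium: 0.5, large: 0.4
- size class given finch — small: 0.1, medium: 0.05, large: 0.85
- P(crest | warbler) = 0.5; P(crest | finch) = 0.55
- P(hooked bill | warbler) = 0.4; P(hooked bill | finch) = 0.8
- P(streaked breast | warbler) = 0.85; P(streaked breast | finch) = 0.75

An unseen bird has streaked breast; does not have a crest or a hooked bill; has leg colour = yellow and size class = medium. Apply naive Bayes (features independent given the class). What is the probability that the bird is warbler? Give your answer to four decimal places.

warbler: 0.3 × 0.1 × 0.5 × (1−0.5) × (1−0.4) × 0.85 = 0.003825
finch: 0.7 × 0.35 × 0.05 × (1−0.55) × (1−0.8) × 0.75 = 0.000826875
P(warbler | x) = 0.003825 / 0.004651875 ≈ 0.8222

0.8222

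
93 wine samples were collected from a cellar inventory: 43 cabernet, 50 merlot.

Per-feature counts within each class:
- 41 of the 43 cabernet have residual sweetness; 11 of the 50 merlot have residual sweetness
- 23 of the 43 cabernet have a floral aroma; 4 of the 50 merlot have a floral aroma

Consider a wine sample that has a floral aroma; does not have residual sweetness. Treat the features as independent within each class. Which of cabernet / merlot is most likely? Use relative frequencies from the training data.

merlot

cabernet: (43/93) × (2/43) × (23/43) ≈ 0.0115029
merlot: (50/93) × (39/50) × (4/50) ≈ 0.0335484
Highest score → merlot.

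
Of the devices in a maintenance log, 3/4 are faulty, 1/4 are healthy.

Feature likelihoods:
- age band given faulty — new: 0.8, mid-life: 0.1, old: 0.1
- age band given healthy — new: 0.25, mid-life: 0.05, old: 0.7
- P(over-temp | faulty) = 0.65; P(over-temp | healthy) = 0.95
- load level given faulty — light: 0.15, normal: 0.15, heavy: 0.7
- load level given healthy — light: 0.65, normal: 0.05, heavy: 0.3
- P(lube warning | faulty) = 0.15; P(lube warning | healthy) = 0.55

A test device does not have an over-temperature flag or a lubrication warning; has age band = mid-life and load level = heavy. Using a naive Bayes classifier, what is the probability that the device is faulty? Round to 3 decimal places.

faulty: 0.75 × 0.1 × (1−0.65) × 0.7 × (1−0.15) = 0.01561875
healthy: 0.25 × 0.05 × (1−0.95) × 0.3 × (1−0.55) = 0.000084375
P(faulty | x) = 0.01561875 / 0.015703125 ≈ 0.995

0.995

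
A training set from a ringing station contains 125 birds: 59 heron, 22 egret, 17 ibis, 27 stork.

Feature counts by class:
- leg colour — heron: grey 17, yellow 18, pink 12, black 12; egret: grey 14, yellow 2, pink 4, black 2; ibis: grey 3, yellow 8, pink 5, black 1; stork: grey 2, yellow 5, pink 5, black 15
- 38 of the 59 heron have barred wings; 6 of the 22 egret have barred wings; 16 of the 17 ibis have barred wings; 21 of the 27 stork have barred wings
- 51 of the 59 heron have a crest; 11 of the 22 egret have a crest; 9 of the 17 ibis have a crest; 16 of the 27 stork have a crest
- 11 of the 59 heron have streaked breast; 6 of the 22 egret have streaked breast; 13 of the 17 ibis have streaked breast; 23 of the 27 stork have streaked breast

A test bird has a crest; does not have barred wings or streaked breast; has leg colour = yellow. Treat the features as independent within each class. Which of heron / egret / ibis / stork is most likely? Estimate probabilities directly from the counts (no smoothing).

heron

heron: (59/125) × (18/59) × (21/59) × (51/59) × (48/59) ≈ 0.0360443
egret: (22/125) × (2/22) × (16/22) × (11/22) × (16/22) ≈ 0.0042314
ibis: (17/125) × (8/17) × (1/17) × (9/17) × (4/17) ≈ 0.00046896
stork: (27/125) × (5/27) × (6/27) × (16/27) × (4/27) ≈ 0.000780369
Highest score → heron.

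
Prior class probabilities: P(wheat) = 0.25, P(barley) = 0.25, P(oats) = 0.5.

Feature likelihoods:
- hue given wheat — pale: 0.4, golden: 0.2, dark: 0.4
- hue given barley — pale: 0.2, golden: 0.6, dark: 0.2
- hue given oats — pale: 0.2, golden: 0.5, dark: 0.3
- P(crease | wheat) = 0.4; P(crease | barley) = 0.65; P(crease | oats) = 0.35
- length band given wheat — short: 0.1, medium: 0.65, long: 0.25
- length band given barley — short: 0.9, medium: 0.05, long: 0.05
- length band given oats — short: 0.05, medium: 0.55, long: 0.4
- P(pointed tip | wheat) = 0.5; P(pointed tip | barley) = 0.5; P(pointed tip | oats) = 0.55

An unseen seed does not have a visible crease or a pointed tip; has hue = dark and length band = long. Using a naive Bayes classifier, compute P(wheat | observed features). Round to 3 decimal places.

wheat: 0.25 × 0.4 × (1−0.4) × 0.25 × (1−0.5) = 0.0075
barley: 0.25 × 0.2 × (1−0.65) × 0.05 × (1−0.5) = 0.0004375
oats: 0.5 × 0.3 × (1−0.35) × 0.4 × (1−0.55) = 0.01755
P(wheat | x) = 0.0075 / 0.0254875 ≈ 0.294

0.294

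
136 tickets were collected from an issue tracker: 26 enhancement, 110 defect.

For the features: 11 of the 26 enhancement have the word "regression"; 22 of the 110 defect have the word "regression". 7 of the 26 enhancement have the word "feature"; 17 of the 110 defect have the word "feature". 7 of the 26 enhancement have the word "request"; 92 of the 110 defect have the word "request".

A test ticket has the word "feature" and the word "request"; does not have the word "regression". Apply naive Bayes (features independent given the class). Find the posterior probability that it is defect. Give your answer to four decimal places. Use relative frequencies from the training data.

enhancement: (26/136) × (15/26) × (7/26) × (7/26) ≈ 0.00799469
defect: (110/136) × (88/110) × (17/110) × (92/110) ≈ 0.0836364
P(defect | x) = 0.0836364 / 0.09163109 ≈ 0.9128

0.9128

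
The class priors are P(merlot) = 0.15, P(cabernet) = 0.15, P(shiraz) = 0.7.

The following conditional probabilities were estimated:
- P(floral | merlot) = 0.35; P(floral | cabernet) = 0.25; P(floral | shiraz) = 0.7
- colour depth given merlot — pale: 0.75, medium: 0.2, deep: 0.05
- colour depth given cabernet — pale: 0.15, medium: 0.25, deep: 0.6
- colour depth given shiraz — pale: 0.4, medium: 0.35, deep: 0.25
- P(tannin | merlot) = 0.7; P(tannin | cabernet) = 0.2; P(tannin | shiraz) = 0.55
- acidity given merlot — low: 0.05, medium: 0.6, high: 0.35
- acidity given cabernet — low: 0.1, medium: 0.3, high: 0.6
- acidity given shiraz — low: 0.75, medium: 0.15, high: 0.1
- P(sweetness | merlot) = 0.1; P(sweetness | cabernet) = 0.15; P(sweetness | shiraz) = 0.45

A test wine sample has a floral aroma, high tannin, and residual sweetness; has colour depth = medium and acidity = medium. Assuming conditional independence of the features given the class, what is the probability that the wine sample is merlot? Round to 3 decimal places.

0.064

merlot: 0.15 × 0.35 × 0.2 × 0.7 × 0.6 × 0.1 = 0.000441
cabernet: 0.15 × 0.25 × 0.25 × 0.2 × 0.3 × 0.15 = 0.000084375
shiraz: 0.7 × 0.7 × 0.35 × 0.55 × 0.15 × 0.45 = 0.0063669375
P(merlot | x) = 0.000441 / 0.0068923125 ≈ 0.064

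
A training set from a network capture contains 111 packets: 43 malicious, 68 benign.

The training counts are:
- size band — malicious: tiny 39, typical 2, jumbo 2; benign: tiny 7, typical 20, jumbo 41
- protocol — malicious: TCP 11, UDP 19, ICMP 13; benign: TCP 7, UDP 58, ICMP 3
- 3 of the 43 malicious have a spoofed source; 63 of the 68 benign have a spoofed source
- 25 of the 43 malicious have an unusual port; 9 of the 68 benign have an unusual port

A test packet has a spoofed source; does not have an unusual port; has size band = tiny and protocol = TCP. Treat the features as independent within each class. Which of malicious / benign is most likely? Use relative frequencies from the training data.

malicious: (43/111) × (39/43) × (11/43) × (3/43) × (18/43) ≈ 0.00262496
benign: (68/111) × (7/68) × (7/68) × (63/68) × (59/68) ≈ 0.00521842
Highest score → benign.

benign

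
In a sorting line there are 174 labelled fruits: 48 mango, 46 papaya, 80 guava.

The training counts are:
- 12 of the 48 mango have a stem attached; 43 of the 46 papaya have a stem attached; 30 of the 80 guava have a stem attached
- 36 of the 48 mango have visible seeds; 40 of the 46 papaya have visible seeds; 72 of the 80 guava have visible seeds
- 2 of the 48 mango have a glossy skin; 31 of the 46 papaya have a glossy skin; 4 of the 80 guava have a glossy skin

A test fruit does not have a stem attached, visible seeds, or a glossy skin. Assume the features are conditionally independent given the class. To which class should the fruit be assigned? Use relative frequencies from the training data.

mango: (48/174) × (36/48) × (12/48) × (46/48) ≈ 0.049569
papaya: (46/174) × (3/46) × (6/46) × (15/46) ≈ 0.000733329
guava: (80/174) × (50/80) × (8/80) × (76/80) ≈ 0.0272989
Highest score → mango.

mango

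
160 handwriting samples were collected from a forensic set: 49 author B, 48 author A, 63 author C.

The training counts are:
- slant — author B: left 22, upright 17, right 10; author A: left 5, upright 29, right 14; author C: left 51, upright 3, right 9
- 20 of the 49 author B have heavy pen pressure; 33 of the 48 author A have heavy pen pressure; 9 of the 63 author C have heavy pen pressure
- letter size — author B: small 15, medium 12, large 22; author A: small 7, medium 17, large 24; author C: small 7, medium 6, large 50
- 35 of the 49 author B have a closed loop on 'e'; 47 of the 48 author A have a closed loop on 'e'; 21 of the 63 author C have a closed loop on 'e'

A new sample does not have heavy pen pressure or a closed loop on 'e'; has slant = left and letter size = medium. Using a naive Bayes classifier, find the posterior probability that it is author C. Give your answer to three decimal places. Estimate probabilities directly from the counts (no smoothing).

0.751

author B: (49/160) × (22/49) × (29/49) × (12/49) × (14/49) ≈ 0.00569406
author A: (48/160) × (5/48) × (15/48) × (17/48) × (1/48) ≈ 0.0000720554
author C: (63/160) × (51/63) × (54/63) × (6/63) × (42/63) ≈ 0.0173469
P(author C | x) = 0.0173469 / 0.0231130154 ≈ 0.751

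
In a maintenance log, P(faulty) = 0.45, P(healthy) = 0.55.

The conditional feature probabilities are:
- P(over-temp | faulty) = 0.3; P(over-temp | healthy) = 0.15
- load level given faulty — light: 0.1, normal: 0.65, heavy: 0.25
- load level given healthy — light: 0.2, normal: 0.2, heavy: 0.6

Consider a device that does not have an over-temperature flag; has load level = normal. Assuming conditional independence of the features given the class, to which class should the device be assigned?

faulty

faulty: 0.45 × (1−0.3) × 0.65 = 0.20475
healthy: 0.55 × (1−0.15) × 0.2 = 0.0935
Highest score → faulty.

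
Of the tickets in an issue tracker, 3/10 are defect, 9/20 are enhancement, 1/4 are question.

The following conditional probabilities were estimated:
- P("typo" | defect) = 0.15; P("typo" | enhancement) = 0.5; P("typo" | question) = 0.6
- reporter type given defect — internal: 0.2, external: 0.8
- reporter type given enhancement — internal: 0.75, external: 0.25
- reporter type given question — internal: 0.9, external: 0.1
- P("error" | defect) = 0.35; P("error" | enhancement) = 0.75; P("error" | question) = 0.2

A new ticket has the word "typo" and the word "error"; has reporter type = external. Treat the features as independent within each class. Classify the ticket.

defect: 0.3 × 0.15 × 0.8 × 0.35 = 0.0126
enhancement: 0.45 × 0.5 × 0.25 × 0.75 = 0.0421875
question: 0.25 × 0.6 × 0.1 × 0.2 = 0.003
Highest score → enhancement.

enhancement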